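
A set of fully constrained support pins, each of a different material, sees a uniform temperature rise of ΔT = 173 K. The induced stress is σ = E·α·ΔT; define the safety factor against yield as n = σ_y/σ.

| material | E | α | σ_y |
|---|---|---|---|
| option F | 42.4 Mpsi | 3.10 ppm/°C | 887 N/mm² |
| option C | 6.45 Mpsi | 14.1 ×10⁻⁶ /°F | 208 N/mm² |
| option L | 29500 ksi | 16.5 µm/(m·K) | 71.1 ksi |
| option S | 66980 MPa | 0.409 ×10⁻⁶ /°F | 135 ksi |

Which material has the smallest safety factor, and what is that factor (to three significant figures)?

option L, n = 0.844

With everything in SI (GPa, ×10⁻⁶/K, MPa):
  option F: E = 292.3, α = 3.10, σ_y = 887.0 → σ = 157 MPa, n = 5.66
  option C: E = 44.47, α = 25.4, σ_y = 208.0 → σ = 195 MPa, n = 1.07
  option L: E = 203.4, α = 16.5, σ_y = 490.2 → σ = 581 MPa, n = 0.844
  option S: E = 66.98, α = 0.736, σ_y = 930.8 → σ = 8.53 MPa, n = 109
Option L has the lowest safety factor, n = 0.844.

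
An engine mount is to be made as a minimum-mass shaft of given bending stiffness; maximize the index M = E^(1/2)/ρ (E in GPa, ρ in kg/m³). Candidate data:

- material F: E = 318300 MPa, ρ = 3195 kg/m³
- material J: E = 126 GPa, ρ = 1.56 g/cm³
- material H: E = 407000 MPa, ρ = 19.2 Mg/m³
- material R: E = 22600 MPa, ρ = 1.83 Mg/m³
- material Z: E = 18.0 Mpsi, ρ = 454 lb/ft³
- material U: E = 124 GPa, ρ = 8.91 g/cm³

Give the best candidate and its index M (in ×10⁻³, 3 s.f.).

material J, M = 7.20×10⁻³

Putting every candidate on a common basis:
  material F: E = 318.3 GPa, ρ = 3195 kg/m³
  material J: E = 126.0 GPa, ρ = 1560 kg/m³
  material H: E = 407.0 GPa, ρ = 19200 kg/m³
  material R: E = 22.60 GPa, ρ = 1830 kg/m³
  material Z: E = 124.1 GPa, ρ = 7272 kg/m³
  material U: E = 124.0 GPa, ρ = 8910 kg/m³
  material J: M = 7.20×10⁻³
  material F: M = 5.58×10⁻³
  material R: M = 2.60×10⁻³
  material Z: M = 1.53×10⁻³
  material U: M = 1.25×10⁻³
  material H: M = 1.05×10⁻³
The maximum is for material J.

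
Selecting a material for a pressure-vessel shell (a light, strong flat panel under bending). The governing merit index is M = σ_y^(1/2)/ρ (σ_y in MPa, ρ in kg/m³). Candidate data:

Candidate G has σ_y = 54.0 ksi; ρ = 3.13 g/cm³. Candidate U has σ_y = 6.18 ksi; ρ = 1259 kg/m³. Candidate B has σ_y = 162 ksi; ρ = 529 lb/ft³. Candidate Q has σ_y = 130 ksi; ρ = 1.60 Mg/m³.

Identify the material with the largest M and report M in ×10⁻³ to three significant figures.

Convert each candidate to consistent units, then evaluate M:
  candidate G: σ_y = 372.3 MPa, ρ = 3130 kg/m³
  candidate U: σ_y = 42.61 MPa, ρ = 1259 kg/m³
  candidate B: σ_y = 1117 MPa, ρ = 8474 kg/m³
  candidate Q: σ_y = 896.3 MPa, ρ = 1600 kg/m³
  candidate Q: M = 18.7×10⁻³
  candidate G: M = 6.16×10⁻³
  candidate U: M = 5.18×10⁻³
  candidate B: M = 3.94×10⁻³
The maximum is for candidate Q.

candidate Q, M = 18.7×10⁻³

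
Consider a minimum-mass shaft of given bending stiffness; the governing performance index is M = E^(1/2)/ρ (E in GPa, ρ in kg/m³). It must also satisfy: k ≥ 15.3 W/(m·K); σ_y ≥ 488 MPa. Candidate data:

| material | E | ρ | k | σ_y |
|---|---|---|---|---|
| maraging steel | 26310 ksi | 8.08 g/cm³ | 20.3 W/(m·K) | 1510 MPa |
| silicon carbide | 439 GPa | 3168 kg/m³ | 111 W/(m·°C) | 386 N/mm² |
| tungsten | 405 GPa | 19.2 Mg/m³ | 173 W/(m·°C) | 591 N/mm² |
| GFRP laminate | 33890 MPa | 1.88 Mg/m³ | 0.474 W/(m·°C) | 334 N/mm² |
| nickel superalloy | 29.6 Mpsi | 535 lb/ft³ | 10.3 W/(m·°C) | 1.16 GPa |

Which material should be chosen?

maraging steel

Screen on constraints: k ≥ 15.3 W/(m·K); σ_y ≥ 488 MPa. Survivors: maraging steel, tungsten.
After converting to SI:
  maraging steel: E = 181.4 GPa, ρ = 8080 kg/m³
  tungsten: E = 405.0 GPa, ρ = 19200 kg/m³
  maraging steel: M = 1.67×10⁻³
  tungsten: M = 1.05×10⁻³
Highest index: maraging steel.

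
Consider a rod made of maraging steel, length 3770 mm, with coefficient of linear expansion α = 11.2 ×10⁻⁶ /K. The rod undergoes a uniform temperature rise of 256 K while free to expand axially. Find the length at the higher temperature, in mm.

3780.8 mm

ΔL = α·L₀·ΔT = 11.2×10⁻⁶ × 3770 mm × 256.0 K = 10.8 mm.
L = L₀ + ΔL = 3770 + 10.8 = 3780.8 mm.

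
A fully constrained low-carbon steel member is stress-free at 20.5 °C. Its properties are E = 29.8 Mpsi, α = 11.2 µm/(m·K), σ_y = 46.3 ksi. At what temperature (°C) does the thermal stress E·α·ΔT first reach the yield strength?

E = 29.8 Mpsi = 205.5 GPa.
σ_y = 46.3 ksi = 319.2 MPa.
E·α·ΔT = 319.2 MPa ⇒ ΔT = 319.2 / (205.5×10³ × 11.2×10⁻⁶) = 138.7 K.
T = 20.5 + 138.7 = 159.2 °C.

159 °C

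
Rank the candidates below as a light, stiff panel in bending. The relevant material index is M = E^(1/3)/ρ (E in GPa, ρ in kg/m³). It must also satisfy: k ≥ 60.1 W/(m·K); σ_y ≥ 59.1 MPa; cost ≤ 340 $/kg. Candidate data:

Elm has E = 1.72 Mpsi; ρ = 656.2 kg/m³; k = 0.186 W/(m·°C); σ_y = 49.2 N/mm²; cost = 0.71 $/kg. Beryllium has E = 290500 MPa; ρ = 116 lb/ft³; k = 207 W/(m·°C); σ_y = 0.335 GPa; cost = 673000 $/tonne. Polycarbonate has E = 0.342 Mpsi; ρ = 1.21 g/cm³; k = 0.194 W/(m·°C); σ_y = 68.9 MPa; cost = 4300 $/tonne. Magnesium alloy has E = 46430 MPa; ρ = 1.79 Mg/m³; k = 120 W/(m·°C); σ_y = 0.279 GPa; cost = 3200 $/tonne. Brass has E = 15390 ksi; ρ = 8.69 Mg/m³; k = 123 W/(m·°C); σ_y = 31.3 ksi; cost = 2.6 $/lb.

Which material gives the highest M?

Screen on constraints: k ≥ 60.1 W/(m·K); σ_y ≥ 59.1 MPa; cost ≤ 340 $/kg. Survivors: magnesium alloy, brass.
Normalizing units and computing the index:
  magnesium alloy: E = 46.43 GPa, ρ = 1790 kg/m³
  brass: E = 106.1 GPa, ρ = 8690 kg/m³
  magnesium alloy: M = 2.01×10⁻³
  brass: M = 0.545×10⁻³
The maximum is for magnesium alloy.

magnesium alloy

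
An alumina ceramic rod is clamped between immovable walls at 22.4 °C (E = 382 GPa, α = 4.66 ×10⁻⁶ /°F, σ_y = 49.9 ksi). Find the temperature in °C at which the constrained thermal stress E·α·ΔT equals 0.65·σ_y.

92.2 °C

α = 4.66×10⁻⁶/°F × 9/5 = 8.39×10⁻⁶/K.
σ_y = 49.9 ksi = 344.0 MPa.
E·α·ΔT = 223.6 MPa ⇒ ΔT = 223.6 / (382.0×10³ × 8.39×10⁻⁶) = 69.79 K.
T = 22.4 + 69.79 = 92.19 °C.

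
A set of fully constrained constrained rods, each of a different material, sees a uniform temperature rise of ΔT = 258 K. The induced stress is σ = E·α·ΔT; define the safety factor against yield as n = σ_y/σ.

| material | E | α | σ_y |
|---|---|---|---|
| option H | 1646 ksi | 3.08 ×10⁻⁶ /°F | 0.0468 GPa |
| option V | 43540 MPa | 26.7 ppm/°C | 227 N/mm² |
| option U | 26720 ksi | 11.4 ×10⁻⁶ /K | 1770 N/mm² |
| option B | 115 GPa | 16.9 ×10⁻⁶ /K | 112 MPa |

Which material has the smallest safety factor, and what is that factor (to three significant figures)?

option B, n = 0.223

Converting E to GPa, α to ×10⁻⁶/K, σ_y to MPa, then σ and n for each:
  option H: E = 11.35, α = 5.54, σ_y = 46.80 → σ = 16.2 MPa, n = 2.88
  option V: E = 43.54, α = 26.7, σ_y = 227.0 → σ = 300 MPa, n = 0.757
  option U: E = 184.2, α = 11.4, σ_y = 1770 → σ = 542 MPa, n = 3.27
  option B: E = 115.0, α = 16.9, σ_y = 112.0 → σ = 501 MPa, n = 0.223
Smallest n: option B with n = 0.223.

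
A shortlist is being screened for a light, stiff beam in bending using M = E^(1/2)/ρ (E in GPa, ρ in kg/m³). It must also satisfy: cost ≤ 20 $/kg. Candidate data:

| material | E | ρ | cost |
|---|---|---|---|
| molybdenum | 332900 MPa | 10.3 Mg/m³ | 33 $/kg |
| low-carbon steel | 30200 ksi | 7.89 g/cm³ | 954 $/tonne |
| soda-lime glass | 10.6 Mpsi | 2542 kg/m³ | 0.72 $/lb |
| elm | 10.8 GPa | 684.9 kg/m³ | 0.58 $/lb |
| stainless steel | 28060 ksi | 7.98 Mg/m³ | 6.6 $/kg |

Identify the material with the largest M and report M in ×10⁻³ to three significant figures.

Screen on constraints: cost ≤ 20 $/kg. Survivors: low-carbon steel, soda-lime glass, elm, stainless steel.
After converting to SI:
  low-carbon steel: E = 208.2 GPa, ρ = 7890 kg/m³
  soda-lime glass: E = 73.08 GPa, ρ = 2542 kg/m³
  elm: E = 10.80 GPa, ρ = 684.9 kg/m³
  stainless steel: E = 193.5 GPa, ρ = 7980 kg/m³
  elm: M = 4.80×10⁻³
  soda-lime glass: M = 3.36×10⁻³
  low-carbon steel: M = 1.83×10⁻³
  stainless steel: M = 1.74×10⁻³
Elm ranks first.

elm, M = 4.80×10⁻³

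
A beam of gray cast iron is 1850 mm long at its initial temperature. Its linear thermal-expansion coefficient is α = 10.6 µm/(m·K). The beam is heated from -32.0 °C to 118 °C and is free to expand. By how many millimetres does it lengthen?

ΔT = 118 − (-32.0) = 150.0 K.
ΔL = α·L₀·ΔT = 10.6×10⁻⁶ × 1850 mm × 150.0 K = 2.94 mm.

2.94 mm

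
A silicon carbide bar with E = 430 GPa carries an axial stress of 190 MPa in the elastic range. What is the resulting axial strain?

4.42×10⁻⁴

ε = σ/E = 190 / 430000 = 4.42×10⁻⁴.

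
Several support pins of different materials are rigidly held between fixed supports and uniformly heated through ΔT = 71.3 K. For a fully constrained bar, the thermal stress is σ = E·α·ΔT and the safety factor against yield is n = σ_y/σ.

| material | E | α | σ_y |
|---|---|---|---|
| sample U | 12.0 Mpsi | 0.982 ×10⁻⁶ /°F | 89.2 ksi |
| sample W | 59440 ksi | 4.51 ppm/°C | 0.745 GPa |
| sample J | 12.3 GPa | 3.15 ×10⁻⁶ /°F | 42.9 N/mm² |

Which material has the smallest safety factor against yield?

sample W

In consistent units (E in GPa, α in ×10⁻⁶/K, σ_y in MPa):
  sample U: E = 82.74, α = 1.77, σ_y = 615.0 → σ = 10.4 MPa, n = 59.0
  sample W: E = 409.8, α = 4.51, σ_y = 745.0 → σ = 132 MPa, n = 5.65
  sample J: E = 12.30, α = 5.67, σ_y = 42.90 → σ = 4.97 MPa, n = 8.63
The minimum is sample W at n = 5.65.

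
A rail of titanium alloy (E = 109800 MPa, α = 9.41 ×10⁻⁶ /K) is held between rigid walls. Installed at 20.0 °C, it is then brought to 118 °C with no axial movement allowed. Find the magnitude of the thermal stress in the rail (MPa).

E = 109800 MPa = 109.8 GPa.
ΔT = 98.00 K. Constrained thermal stress σ = E·α·ΔT = 109.8×10³ MPa × 9.41×10⁻⁶ × 98.00 = 101 MPa (compressive).

101 MPa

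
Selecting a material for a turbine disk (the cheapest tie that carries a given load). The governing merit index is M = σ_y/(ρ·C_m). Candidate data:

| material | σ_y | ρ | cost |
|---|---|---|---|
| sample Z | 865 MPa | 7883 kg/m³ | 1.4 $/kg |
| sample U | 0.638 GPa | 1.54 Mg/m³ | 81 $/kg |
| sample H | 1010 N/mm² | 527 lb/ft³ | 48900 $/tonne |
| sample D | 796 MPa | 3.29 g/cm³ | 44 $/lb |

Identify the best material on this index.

sample Z

Convert each candidate to consistent units, then evaluate M:
  sample Z: σ_y = 865.0 MPa, ρ = 7883 kg/m³, cost = 1.400 $/kg
  sample U: σ_y = 638.0 MPa, ρ = 1540 kg/m³, cost = 81.00 $/kg
  sample H: σ_y = 1010 MPa, ρ = 8442 kg/m³, cost = 48.90 $/kg
  sample D: σ_y = 796.0 MPa, ρ = 3290 kg/m³, cost = 97.00 $/kg
  sample Z: M = 78.4 kN·m per $
  sample U: M = 5.11 kN·m per $
  sample D: M = 2.49 kN·m per $
  sample H: M = 2.45 kN·m per $
Highest index: sample Z.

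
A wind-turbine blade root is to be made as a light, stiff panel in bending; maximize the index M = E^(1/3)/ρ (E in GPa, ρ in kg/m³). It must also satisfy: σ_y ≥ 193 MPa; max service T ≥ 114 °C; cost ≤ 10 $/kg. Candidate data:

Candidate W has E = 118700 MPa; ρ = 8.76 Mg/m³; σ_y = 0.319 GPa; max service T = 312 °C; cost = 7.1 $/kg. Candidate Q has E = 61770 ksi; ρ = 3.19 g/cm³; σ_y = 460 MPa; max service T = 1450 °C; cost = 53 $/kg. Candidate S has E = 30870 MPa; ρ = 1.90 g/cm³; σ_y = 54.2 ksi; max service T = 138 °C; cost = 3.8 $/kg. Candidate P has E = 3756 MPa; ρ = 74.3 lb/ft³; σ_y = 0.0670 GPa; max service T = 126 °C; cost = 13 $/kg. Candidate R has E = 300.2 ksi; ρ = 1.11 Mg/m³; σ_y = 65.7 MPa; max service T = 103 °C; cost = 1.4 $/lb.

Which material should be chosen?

Screen on constraints: σ_y ≥ 193 MPa; max service T ≥ 114 °C; cost ≤ 10 $/kg. Survivors: candidate W, candidate S.
Normalizing units and computing the index:
  candidate W: E = 118.7 GPa, ρ = 8760 kg/m³
  candidate S: E = 30.87 GPa, ρ = 1900 kg/m³
  candidate S: M = 1.65×10⁻³
  candidate W: M = 0.561×10⁻³
The maximum is for candidate S.

candidate S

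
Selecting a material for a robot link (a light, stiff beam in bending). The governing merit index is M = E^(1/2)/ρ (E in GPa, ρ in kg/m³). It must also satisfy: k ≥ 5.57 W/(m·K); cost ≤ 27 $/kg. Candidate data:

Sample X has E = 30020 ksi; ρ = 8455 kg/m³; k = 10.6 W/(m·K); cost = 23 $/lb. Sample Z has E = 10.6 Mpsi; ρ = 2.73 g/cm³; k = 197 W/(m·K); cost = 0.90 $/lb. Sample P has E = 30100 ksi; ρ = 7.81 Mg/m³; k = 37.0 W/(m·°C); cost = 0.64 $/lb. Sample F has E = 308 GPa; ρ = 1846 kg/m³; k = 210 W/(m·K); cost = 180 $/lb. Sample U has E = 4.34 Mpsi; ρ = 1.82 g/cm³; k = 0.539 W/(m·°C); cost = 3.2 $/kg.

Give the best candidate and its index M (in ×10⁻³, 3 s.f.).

sample Z, M = 3.13×10⁻³

Screen on constraints: k ≥ 5.57 W/(m·K); cost ≤ 27 $/kg. Survivors: sample Z, sample P.
Normalizing units and computing the index:
  sample Z: E = 73.08 GPa, ρ = 2730 kg/m³
  sample P: E = 207.5 GPa, ρ = 7810 kg/m³
  sample Z: M = 3.13×10⁻³
  sample P: M = 1.84×10⁻³
The maximum is for sample Z.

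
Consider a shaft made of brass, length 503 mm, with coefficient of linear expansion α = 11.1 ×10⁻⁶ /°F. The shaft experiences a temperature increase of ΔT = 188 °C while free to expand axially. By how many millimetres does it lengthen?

1.89 mm

Convert α: 11.1×10⁻⁶/°F × (9/5) = 20.0×10⁻⁶/K.
ΔL = α·L₀·ΔT = 20.0×10⁻⁶ × 503 mm × 188.0 K = 1.89 mm.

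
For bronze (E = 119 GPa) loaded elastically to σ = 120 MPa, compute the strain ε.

ε = σ/E = 120 / 119000 = 1.01×10⁻³.

1.01×10⁻³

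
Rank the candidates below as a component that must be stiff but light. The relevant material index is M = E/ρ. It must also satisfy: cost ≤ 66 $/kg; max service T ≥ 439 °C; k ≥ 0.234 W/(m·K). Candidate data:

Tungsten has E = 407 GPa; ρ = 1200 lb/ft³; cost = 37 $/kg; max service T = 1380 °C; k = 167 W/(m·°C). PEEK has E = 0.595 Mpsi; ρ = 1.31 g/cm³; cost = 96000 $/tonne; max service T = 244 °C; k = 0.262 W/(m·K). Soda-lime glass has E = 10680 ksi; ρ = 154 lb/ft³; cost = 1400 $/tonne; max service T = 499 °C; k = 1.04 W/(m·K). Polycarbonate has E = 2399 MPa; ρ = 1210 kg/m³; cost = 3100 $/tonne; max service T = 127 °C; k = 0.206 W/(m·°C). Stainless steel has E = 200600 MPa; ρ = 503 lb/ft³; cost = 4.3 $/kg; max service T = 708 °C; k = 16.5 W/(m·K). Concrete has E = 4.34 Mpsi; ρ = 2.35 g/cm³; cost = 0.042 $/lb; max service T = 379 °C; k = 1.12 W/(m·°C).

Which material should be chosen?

soda-lime glass

Screen on constraints: cost ≤ 66 $/kg; max service T ≥ 439 °C; k ≥ 0.234 W/(m·K). Survivors: tungsten, soda-lime glass, stainless steel.
Putting every candidate on a common basis:
  tungsten: E = 407.0 GPa, ρ = 19220 kg/m³
  soda-lime glass: E = 73.64 GPa, ρ = 2467 kg/m³
  stainless steel: E = 200.6 GPa, ρ = 8057 kg/m³
  soda-lime glass: M = 29.9 MN·m/kg
  stainless steel: M = 24.9 MN·m/kg
  tungsten: M = 21.2 MN·m/kg
The maximum is for soda-lime glass.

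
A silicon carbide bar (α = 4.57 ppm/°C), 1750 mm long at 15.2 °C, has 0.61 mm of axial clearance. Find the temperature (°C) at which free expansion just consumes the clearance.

91.5 °C

α·L₀·ΔT = 0.61 mm ⇒ ΔT = 0.61 / (4.57×10⁻⁶ × 1750.0) = 76.27 K.
T = 15.2 + 76.27 = 91.47 °C.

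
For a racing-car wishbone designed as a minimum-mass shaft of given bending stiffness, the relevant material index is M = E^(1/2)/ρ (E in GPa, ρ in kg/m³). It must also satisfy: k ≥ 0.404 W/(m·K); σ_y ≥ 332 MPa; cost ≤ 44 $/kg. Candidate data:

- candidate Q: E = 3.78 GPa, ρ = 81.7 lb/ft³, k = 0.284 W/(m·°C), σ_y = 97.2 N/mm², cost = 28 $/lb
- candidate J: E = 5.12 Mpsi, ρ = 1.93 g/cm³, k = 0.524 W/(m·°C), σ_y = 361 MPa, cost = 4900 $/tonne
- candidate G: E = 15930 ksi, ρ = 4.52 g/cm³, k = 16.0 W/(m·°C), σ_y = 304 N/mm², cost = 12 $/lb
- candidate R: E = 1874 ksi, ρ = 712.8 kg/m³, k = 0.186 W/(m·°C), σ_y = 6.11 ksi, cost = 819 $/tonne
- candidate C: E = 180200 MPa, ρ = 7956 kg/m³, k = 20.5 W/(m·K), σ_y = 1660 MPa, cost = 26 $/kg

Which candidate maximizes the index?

Screen on constraints: k ≥ 0.404 W/(m·K); σ_y ≥ 332 MPa; cost ≤ 44 $/kg. Survivors: candidate J, candidate C.
Normalizing units and computing the index:
  candidate J: E = 35.30 GPa, ρ = 1930 kg/m³
  candidate C: E = 180.2 GPa, ρ = 7956 kg/m³
  candidate J: M = 3.08×10⁻³
  candidate C: M = 1.69×10⁻³
The maximum is for candidate J.

candidate J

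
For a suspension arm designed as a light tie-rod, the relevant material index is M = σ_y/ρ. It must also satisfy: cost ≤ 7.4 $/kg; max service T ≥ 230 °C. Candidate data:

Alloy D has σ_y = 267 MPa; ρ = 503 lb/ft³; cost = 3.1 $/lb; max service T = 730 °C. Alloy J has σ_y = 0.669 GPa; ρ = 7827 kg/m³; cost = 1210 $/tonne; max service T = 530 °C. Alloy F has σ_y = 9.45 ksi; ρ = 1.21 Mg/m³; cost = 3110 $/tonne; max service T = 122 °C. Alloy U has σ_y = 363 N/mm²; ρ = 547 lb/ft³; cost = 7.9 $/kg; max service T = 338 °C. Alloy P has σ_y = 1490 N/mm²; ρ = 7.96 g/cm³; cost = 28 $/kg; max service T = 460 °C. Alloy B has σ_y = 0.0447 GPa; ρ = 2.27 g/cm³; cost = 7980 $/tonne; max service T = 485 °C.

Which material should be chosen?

alloy J

Screen on constraints: cost ≤ 7.4 $/kg; max service T ≥ 230 °C. Survivors: alloy D, alloy J.
Putting every candidate on a common basis:
  alloy D: σ_y = 267.0 MPa, ρ = 8057 kg/m³
  alloy J: σ_y = 669.0 MPa, ρ = 7827 kg/m³
  alloy J: M = 85.5 kN·m/kg
  alloy D: M = 33.1 kN·m/kg
Highest index: alloy J.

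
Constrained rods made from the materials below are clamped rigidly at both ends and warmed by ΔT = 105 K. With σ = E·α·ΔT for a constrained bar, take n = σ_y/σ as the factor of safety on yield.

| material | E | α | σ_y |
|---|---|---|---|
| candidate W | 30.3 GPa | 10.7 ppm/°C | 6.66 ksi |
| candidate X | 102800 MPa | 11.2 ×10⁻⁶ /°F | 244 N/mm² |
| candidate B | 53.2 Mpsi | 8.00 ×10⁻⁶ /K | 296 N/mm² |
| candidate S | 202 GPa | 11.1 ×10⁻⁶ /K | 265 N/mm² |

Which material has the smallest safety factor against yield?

candidate B

In consistent units (E in GPa, α in ×10⁻⁶/K, σ_y in MPa):
  candidate W: E = 30.30, α = 10.7, σ_y = 45.92 → σ = 34.0 MPa, n = 1.35
  candidate X: E = 102.8, α = 20.2, σ_y = 244.0 → σ = 218 MPa, n = 1.12
  candidate B: E = 366.8, α = 8.00, σ_y = 296.0 → σ = 308 MPa, n = 0.961
  candidate S: E = 202.0, α = 11.1, σ_y = 265.0 → σ = 235 MPa, n = 1.13
The minimum is candidate B at n = 0.961.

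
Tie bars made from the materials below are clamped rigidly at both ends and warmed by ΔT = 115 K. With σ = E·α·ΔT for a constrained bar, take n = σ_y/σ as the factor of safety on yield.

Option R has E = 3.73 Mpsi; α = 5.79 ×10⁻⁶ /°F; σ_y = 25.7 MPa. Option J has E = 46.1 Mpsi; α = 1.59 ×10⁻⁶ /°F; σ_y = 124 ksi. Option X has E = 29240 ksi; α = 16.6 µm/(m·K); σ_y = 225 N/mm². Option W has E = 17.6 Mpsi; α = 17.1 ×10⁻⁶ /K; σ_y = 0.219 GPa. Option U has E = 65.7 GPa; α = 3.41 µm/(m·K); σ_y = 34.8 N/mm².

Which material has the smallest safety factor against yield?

Per material, after unit conversion:
  option R: E = 25.72, α = 10.4, σ_y = 25.70 → σ = 30.8 MPa, n = 0.834
  option J: E = 317.8, α = 2.86, σ_y = 855.0 → σ = 105 MPa, n = 8.17
  option X: E = 201.6, α = 16.6, σ_y = 225.0 → σ = 385 MPa, n = 0.585
  option W: E = 121.3, α = 17.1, σ_y = 219.0 → σ = 239 MPa, n = 0.918
  option U: E = 65.70, α = 3.41, σ_y = 34.80 → σ = 25.8 MPa, n = 1.35
Smallest n: option X with n = 0.585.

option X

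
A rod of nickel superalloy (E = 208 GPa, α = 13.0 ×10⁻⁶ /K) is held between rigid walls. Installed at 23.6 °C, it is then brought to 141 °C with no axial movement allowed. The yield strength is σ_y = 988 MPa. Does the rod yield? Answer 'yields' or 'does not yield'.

does not yield

ΔT = 117.4 K. Constrained thermal stress σ = E·α·ΔT = 208.0×10³ MPa × 13.0×10⁻⁶ × 117.4 = 317 MPa (compressive).
Compare to σ_y = 988 MPa: σ < σ_y, so it does not yield.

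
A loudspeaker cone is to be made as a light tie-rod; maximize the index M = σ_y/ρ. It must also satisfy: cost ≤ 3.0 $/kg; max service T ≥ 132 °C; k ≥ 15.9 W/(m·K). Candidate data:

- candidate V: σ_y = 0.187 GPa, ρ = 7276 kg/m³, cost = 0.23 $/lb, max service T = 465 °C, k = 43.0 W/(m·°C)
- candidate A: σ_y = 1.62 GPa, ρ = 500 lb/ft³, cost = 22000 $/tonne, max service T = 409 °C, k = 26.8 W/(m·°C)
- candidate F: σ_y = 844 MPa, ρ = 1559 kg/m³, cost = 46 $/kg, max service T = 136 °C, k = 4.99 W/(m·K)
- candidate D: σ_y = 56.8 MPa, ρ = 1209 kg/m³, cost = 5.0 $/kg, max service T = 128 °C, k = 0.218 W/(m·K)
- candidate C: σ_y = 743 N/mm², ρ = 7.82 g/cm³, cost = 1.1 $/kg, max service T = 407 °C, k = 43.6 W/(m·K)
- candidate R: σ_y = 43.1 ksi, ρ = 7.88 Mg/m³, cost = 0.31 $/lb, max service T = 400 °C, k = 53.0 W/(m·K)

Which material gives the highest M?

Screen on constraints: cost ≤ 3.0 $/kg; max service T ≥ 132 °C; k ≥ 15.9 W/(m·K). Survivors: candidate V, candidate C, candidate R.
Putting every candidate on a common basis:
  candidate V: σ_y = 187.0 MPa, ρ = 7276 kg/m³
  candidate C: σ_y = 743.0 MPa, ρ = 7820 kg/m³
  candidate R: σ_y = 297.2 MPa, ρ = 7880 kg/m³
  candidate C: M = 95.0 kN·m/kg
  candidate R: M = 37.7 kN·m/kg
  candidate V: M = 25.7 kN·m/kg
The maximum is for candidate C.

candidate C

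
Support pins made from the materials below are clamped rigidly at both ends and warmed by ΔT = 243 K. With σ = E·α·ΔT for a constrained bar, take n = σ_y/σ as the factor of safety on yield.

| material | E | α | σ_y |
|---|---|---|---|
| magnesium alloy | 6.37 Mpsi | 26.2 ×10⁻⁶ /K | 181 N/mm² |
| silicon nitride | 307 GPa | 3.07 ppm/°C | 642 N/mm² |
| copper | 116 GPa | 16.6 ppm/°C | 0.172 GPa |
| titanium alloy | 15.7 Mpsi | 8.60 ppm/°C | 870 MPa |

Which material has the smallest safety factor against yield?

copper

With everything in SI (GPa, ×10⁻⁶/K, MPa):
  magnesium alloy: E = 43.92, α = 26.2, σ_y = 181.0 → σ = 280 MPa, n = 0.647
  silicon nitride: E = 307.0, α = 3.07, σ_y = 642.0 → σ = 229 MPa, n = 2.80
  copper: E = 116.0, α = 16.6, σ_y = 172.0 → σ = 468 MPa, n = 0.368
  titanium alloy: E = 108.2, α = 8.60, σ_y = 870.0 → σ = 226 MPa, n = 3.85
Copper has the lowest safety factor, n = 0.368.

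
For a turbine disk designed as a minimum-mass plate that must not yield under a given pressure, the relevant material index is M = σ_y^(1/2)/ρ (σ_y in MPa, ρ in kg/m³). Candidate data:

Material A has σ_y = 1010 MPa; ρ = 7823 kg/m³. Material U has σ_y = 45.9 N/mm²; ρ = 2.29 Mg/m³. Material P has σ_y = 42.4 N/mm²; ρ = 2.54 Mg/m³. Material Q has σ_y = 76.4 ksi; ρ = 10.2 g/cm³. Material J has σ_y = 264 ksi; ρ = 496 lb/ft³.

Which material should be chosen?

material J

After converting to SI:
  material A: σ_y = 1010 MPa, ρ = 7823 kg/m³
  material U: σ_y = 45.90 MPa, ρ = 2290 kg/m³
  material P: σ_y = 42.40 MPa, ρ = 2540 kg/m³
  material Q: σ_y = 526.8 MPa, ρ = 10200 kg/m³
  material J: σ_y = 1820 MPa, ρ = 7945 kg/m³
  material J: M = 5.37×10⁻³
  material A: M = 4.06×10⁻³
  material U: M = 2.96×10⁻³
  material P: M = 2.56×10⁻³
  material Q: M = 2.25×10⁻³
Highest index: material J.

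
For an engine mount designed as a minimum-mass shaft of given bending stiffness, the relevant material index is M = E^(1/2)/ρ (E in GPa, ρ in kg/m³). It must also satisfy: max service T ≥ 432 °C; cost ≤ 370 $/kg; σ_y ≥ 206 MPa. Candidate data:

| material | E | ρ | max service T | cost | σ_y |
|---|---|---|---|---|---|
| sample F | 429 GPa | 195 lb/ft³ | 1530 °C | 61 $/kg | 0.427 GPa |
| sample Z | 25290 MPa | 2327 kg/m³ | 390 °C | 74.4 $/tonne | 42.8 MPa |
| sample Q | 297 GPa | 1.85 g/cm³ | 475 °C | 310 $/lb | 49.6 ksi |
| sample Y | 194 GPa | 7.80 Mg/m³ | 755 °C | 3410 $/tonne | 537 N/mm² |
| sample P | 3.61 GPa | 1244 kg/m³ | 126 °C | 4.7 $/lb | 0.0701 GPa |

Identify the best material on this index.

sample F

Screen on constraints: max service T ≥ 432 °C; cost ≤ 370 $/kg; σ_y ≥ 206 MPa. Survivors: sample F, sample Y.
Convert each candidate to consistent units, then evaluate M:
  sample F: E = 429.0 GPa, ρ = 3124 kg/m³
  sample Y: E = 194.0 GPa, ρ = 7800 kg/m³
  sample F: M = 6.63×10⁻³
  sample Y: M = 1.79×10⁻³
Sample F has the largest M.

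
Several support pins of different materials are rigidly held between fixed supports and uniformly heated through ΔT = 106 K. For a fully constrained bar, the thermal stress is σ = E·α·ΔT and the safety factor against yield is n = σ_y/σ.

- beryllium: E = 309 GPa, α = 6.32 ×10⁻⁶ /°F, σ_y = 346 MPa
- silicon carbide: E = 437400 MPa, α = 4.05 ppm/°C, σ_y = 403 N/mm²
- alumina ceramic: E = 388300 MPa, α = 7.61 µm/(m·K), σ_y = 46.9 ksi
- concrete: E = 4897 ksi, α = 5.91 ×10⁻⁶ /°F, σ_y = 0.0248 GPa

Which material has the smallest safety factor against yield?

concrete

In consistent units (E in GPa, α in ×10⁻⁶/K, σ_y in MPa):
  beryllium: E = 309.0, α = 11.4, σ_y = 346.0 → σ = 373 MPa, n = 0.929
  silicon carbide: E = 437.4, α = 4.05, σ_y = 403.0 → σ = 188 MPa, n = 2.15
  alumina ceramic: E = 388.3, α = 7.61, σ_y = 323.4 → σ = 313 MPa, n = 1.03
  concrete: E = 33.76, α = 10.6, σ_y = 24.80 → σ = 38.1 MPa, n = 0.651
Smallest n: concrete with n = 0.651.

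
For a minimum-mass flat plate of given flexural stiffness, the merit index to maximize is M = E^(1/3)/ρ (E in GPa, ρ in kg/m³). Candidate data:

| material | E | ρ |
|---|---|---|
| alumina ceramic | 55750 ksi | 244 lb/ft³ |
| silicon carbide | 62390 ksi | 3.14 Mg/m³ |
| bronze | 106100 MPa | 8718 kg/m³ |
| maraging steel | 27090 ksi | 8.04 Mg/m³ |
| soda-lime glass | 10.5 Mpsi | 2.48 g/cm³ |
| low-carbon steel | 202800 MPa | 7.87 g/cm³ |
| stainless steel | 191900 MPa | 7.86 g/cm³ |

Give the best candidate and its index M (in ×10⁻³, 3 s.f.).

After converting to SI:
  alumina ceramic: E = 384.4 GPa, ρ = 3909 kg/m³
  silicon carbide: E = 430.2 GPa, ρ = 3140 kg/m³
  bronze: E = 106.1 GPa, ρ = 8718 kg/m³
  maraging steel: E = 186.8 GPa, ρ = 8040 kg/m³
  soda-lime glass: E = 72.39 GPa, ρ = 2480 kg/m³
  low-carbon steel: E = 202.8 GPa, ρ = 7870 kg/m³
  stainless steel: E = 191.9 GPa, ρ = 7860 kg/m³
  silicon carbide: M = 2.40×10⁻³
  alumina ceramic: M = 1.86×10⁻³
  soda-lime glass: M = 1.68×10⁻³
  low-carbon steel: M = 0.747×10⁻³
  stainless steel: M = 0.734×10⁻³
  maraging steel: M = 0.711×10⁻³
  bronze: M = 0.543×10⁻³
Highest index: silicon carbide.

silicon carbide, M = 2.40×10⁻³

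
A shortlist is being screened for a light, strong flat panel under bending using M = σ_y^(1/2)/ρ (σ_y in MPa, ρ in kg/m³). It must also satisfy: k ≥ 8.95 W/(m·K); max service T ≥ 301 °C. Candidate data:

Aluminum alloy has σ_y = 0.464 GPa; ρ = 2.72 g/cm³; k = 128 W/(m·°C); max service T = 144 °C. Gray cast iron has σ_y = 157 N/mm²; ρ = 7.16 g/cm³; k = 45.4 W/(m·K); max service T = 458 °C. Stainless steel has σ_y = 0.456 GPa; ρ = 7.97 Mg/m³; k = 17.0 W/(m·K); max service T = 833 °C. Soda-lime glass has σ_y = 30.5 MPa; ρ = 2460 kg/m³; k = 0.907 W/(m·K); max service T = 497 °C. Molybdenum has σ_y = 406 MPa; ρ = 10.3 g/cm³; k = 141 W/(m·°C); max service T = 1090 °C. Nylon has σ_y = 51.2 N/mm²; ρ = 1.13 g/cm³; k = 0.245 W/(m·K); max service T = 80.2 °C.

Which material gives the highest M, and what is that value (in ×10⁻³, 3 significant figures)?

Screen on constraints: k ≥ 8.95 W/(m·K); max service T ≥ 301 °C. Survivors: gray cast iron, stainless steel, molybdenum.
Normalizing units and computing the index:
  gray cast iron: σ_y = 157.0 MPa, ρ = 7160 kg/m³
  stainless steel: σ_y = 456.0 MPa, ρ = 7970 kg/m³
  molybdenum: σ_y = 406.0 MPa, ρ = 10300 kg/m³
  stainless steel: M = 2.68×10⁻³
  molybdenum: M = 1.96×10⁻³
  gray cast iron: M = 1.75×10⁻³
The maximum is for stainless steel.

stainless steel, M = 2.68×10⁻³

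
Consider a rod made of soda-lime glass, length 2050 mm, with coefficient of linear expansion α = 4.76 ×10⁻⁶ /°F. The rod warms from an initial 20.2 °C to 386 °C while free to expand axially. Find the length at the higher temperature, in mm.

2056.4 mm

Convert α: 4.76×10⁻⁶/°F × (9/5) = 8.57×10⁻⁶/K.
ΔT = 386 − 20.2 = 365.8 K.
ΔL = α·L₀·ΔT = 8.57×10⁻⁶ × 2050 mm × 365.8 K = 6.43 mm.
L = L₀ + ΔL = 2050 + 6.43 = 2056.4 mm.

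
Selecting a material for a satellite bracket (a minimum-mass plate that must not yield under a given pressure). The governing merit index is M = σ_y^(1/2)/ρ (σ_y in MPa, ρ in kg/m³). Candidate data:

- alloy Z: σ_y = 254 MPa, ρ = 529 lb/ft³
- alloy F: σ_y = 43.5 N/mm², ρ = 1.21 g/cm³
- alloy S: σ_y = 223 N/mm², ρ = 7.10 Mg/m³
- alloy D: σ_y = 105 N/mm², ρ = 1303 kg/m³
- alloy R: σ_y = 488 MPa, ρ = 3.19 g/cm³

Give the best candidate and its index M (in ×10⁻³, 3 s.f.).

After converting to SI:
  alloy Z: σ_y = 254.0 MPa, ρ = 8474 kg/m³
  alloy F: σ_y = 43.50 MPa, ρ = 1210 kg/m³
  alloy S: σ_y = 223.0 MPa, ρ = 7100 kg/m³
  alloy D: σ_y = 105.0 MPa, ρ = 1303 kg/m³
  alloy R: σ_y = 488.0 MPa, ρ = 3190 kg/m³
  alloy D: M = 7.86×10⁻³
  alloy R: M = 6.92×10⁻³
  alloy F: M = 5.45×10⁻³
  alloy S: M = 2.10×10⁻³
  alloy Z: M = 1.88×10⁻³
Alloy D ranks first.

alloy D, M = 7.86×10⁻³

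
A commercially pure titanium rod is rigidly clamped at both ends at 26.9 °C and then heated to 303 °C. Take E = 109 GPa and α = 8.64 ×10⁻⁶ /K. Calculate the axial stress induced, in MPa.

ΔT = 276.1 K. Constrained thermal stress σ = E·α·ΔT = 109.0×10³ MPa × 8.64×10⁻⁶ × 276.1 = 260 MPa (compressive).

260 MPa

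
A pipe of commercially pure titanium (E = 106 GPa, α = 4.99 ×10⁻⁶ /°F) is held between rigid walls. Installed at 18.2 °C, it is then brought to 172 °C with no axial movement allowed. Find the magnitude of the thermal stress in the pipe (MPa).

α = 4.99×10⁻⁶/°F × 9/5 = 8.98×10⁻⁶/K.
ΔT = 153.8 K. Constrained thermal stress σ = E·α·ΔT = 106.0×10³ MPa × 8.98×10⁻⁶ × 153.8 = 146 MPa (compressive).

146 MPa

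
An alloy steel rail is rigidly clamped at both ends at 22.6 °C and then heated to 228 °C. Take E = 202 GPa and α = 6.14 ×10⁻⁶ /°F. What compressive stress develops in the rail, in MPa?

459 MPa

α = 6.14×10⁻⁶/°F × 9/5 = 11.1×10⁻⁶/K.
ΔT = 205.4 K. Constrained thermal stress σ = E·α·ΔT = 202.0×10³ MPa × 11.1×10⁻⁶ × 205.4 = 459 MPa (compressive).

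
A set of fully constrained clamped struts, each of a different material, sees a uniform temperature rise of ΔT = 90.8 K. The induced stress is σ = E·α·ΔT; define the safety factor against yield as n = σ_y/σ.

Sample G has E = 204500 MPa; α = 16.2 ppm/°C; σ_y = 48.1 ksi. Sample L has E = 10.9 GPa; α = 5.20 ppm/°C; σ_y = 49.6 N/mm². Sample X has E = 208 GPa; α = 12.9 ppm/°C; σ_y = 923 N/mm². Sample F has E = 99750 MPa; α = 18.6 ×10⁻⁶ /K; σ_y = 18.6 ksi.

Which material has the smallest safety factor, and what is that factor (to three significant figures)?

With everything in SI (GPa, ×10⁻⁶/K, MPa):
  sample G: E = 204.5, α = 16.2, σ_y = 331.6 → σ = 301 MPa, n = 1.10
  sample L: E = 10.90, α = 5.20, σ_y = 49.60 → σ = 5.15 MPa, n = 9.64
  sample X: E = 208.0, α = 12.9, σ_y = 923.0 → σ = 244 MPa, n = 3.79
  sample F: E = 99.75, α = 18.6, σ_y = 128.2 → σ = 168 MPa, n = 0.761
Sample F has the lowest safety factor, n = 0.761.

sample F, n = 0.761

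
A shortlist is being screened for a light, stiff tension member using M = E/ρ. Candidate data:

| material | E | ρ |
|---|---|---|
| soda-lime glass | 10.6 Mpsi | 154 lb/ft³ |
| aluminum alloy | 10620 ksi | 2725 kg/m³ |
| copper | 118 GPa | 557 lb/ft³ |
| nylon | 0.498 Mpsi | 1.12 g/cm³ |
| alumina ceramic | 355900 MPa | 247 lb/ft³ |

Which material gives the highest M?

alumina ceramic

After converting to SI:
  soda-lime glass: E = 73.08 GPa, ρ = 2467 kg/m³
  aluminum alloy: E = 73.22 GPa, ρ = 2725 kg/m³
  copper: E = 118.0 GPa, ρ = 8922 kg/m³
  nylon: E = 3.434 GPa, ρ = 1120 kg/m³
  alumina ceramic: E = 355.9 GPa, ρ = 3957 kg/m³
  alumina ceramic: M = 90.0 MN·m/kg
  soda-lime glass: M = 29.6 MN·m/kg
  aluminum alloy: M = 26.9 MN·m/kg
  copper: M = 13.2 MN·m/kg
  nylon: M = 3.07 MN·m/kg
Highest index: alumina ceramic.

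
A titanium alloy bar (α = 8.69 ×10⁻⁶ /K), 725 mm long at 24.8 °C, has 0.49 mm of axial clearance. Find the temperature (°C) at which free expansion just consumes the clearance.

α·L₀·ΔT = 0.49 mm ⇒ ΔT = 0.49 / (8.69×10⁻⁶ × 725.0) = 77.77 K.
T = 24.8 + 77.77 = 102.6 °C.

103 °C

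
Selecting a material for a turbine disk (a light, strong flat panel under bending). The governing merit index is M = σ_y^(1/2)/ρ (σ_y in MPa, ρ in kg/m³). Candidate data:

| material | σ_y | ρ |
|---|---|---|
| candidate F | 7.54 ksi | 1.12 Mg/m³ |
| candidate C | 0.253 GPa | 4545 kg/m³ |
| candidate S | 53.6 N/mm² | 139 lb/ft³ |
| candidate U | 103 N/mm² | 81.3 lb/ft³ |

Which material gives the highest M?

candidate U

Convert each candidate to consistent units, then evaluate M:
  candidate F: σ_y = 51.99 MPa, ρ = 1120 kg/m³
  candidate C: σ_y = 253.0 MPa, ρ = 4545 kg/m³
  candidate S: σ_y = 53.60 MPa, ρ = 2227 kg/m³
  candidate U: σ_y = 103.0 MPa, ρ = 1302 kg/m³
  candidate U: M = 7.79×10⁻³
  candidate F: M = 6.44×10⁻³
  candidate C: M = 3.50×10⁻³
  candidate S: M = 3.29×10⁻³
The maximum is for candidate U.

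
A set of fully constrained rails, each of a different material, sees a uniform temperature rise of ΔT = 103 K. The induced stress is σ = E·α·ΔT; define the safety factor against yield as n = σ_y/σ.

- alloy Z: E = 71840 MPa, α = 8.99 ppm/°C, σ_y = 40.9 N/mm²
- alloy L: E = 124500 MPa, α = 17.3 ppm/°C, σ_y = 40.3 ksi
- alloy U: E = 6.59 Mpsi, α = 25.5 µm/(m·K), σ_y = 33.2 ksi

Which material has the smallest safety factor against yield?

alloy Z

Converting E to GPa, α to ×10⁻⁶/K, σ_y to MPa, then σ and n for each:
  alloy Z: E = 71.84, α = 8.99, σ_y = 40.90 → σ = 66.5 MPa, n = 0.615
  alloy L: E = 124.5, α = 17.3, σ_y = 277.9 → σ = 222 MPa, n = 1.25
  alloy U: E = 45.44, α = 25.5, σ_y = 228.9 → σ = 119 MPa, n = 1.92
Smallest n: alloy Z with n = 0.615.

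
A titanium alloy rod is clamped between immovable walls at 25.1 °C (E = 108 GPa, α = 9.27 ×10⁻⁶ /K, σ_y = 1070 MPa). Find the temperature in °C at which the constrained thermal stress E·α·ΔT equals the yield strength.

E·α·ΔT = 1070 MPa ⇒ ΔT = 1070 / (108.0×10³ × 9.27×10⁻⁶) = 1069 K.
T = 25.1 + 1069 = 1094 °C.

1090 °C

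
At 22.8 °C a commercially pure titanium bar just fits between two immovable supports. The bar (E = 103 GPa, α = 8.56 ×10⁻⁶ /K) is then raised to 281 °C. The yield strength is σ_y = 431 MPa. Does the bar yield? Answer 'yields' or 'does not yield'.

ΔT = 258.2 K. Constrained thermal stress σ = E·α·ΔT = 103.0×10³ MPa × 8.56×10⁻⁶ × 258.2 = 228 MPa (compressive).
Compare to σ_y = 431 MPa: σ < σ_y, so it does not yield.

does not yield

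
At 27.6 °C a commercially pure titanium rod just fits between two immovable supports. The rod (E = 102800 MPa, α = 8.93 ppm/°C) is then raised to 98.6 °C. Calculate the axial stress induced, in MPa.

65.2 MPa

E = 102800 MPa = 102.8 GPa.
ΔT = 71.00 K. Constrained thermal stress σ = E·α·ΔT = 102.8×10³ MPa × 8.93×10⁻⁶ × 71.00 = 65.2 MPa (compressive).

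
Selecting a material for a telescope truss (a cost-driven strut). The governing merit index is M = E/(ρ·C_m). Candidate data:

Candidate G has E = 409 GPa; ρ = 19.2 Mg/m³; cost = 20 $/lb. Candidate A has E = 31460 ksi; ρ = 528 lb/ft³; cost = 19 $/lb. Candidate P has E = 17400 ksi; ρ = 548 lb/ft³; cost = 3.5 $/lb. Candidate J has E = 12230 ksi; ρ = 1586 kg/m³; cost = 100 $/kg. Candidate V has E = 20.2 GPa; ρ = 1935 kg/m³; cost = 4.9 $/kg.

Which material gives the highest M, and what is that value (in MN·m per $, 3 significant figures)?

In SI units:
  candidate G: E = 409.0 GPa, ρ = 19200 kg/m³, cost = 44.09 $/kg
  candidate A: E = 216.9 GPa, ρ = 8458 kg/m³, cost = 41.89 $/kg
  candidate P: E = 120.0 GPa, ρ = 8778 kg/m³, cost = 7.716 $/kg
  candidate J: E = 84.32 GPa, ρ = 1586 kg/m³, cost = 100.0 $/kg
  candidate V: E = 20.20 GPa, ρ = 1935 kg/m³, cost = 4.900 $/kg
  candidate V: M = 2.13 MN·m per $
  candidate P: M = 1.77 MN·m per $
  candidate A: M = 0.612 MN·m per $
  candidate J: M = 0.532 MN·m per $
  candidate G: M = 0.483 MN·m per $
The maximum is for candidate V.

candidate V, M = 2.13 MN·m per $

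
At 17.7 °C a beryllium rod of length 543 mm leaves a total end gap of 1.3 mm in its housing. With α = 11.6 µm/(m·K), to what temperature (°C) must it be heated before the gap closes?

224 °C

α·L₀·ΔT = 1.3 mm ⇒ ΔT = 1.3 / (11.6×10⁻⁶ × 543.0) = 206.4 K.
T = 17.7 + 206.4 = 224.1 °C.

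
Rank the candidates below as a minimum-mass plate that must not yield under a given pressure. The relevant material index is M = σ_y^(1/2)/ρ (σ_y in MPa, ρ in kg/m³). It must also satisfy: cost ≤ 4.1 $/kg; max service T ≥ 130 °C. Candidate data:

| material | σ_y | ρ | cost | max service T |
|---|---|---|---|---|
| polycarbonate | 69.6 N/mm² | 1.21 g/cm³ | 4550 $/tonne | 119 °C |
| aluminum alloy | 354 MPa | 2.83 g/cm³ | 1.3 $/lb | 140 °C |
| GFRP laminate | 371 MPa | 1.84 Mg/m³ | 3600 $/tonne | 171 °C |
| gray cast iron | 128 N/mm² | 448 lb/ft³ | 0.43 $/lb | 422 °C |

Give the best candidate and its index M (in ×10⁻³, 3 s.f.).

GFRP laminate, M = 10.5×10⁻³

Screen on constraints: cost ≤ 4.1 $/kg; max service T ≥ 130 °C. Survivors: aluminum alloy, GFRP laminate, gray cast iron.
Putting every candidate on a common basis:
  aluminum alloy: σ_y = 354.0 MPa, ρ = 2830 kg/m³
  GFRP laminate: σ_y = 371.0 MPa, ρ = 1840 kg/m³
  gray cast iron: σ_y = 128.0 MPa, ρ = 7176 kg/m³
  GFRP laminate: M = 10.5×10⁻³
  aluminum alloy: M = 6.65×10⁻³
  gray cast iron: M = 1.58×10⁻³
GFRP laminate has the largest M.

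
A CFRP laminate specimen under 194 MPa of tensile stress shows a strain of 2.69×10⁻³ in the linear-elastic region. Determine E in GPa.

E = σ/ε = 194 MPa / 2.69×10⁻³ = 72120 MPa = 72.1 GPa.

72.1 GPa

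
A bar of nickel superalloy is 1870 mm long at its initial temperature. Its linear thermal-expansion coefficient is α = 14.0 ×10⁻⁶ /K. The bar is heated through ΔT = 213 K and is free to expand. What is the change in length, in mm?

5.58 mm

ΔL = α·L₀·ΔT = 14.0×10⁻⁶ × 1870 mm × 213.0 K = 5.58 mm.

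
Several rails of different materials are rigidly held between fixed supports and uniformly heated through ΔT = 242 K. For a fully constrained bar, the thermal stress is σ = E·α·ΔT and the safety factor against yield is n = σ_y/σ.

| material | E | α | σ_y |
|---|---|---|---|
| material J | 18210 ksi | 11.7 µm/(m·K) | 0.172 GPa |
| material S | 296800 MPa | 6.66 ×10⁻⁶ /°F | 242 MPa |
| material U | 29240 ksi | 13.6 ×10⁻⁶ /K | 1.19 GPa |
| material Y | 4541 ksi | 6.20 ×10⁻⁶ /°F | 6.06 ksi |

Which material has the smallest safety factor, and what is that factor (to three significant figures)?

Per material, after unit conversion:
  material J: E = 125.6, α = 11.7, σ_y = 172.0 → σ = 355 MPa, n = 0.484
  material S: E = 296.8, α = 12.0, σ_y = 242.0 → σ = 861 MPa, n = 0.281
  material U: E = 201.6, α = 13.6, σ_y = 1190 → σ = 664 MPa, n = 1.79
  material Y: E = 31.31, α = 11.2, σ_y = 41.78 → σ = 84.6 MPa, n = 0.494
Smallest n: material S with n = 0.281.

material S, n = 0.281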